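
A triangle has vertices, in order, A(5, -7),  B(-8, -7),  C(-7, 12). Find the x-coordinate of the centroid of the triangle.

-10/3

Apply the shoelace formula. First the cross-terms c_i = x_i·y_{i+1} − x_{i+1}·y_i:
  -91, -145, -11  ⇒  2A = -247, A = -123.5.
Then Σ (x_i + x_{i+1})·c_i = 2470, so x̄ = 2470 / (6·(-123.5)) = -10/3.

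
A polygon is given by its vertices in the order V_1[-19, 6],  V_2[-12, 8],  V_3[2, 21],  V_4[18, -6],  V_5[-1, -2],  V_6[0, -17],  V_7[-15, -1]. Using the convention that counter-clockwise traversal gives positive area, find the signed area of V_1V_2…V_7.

-563.5

Apply the shoelace formula: 2A = Σ (x_i·y_{i+1} − x_{i+1}·y_i), indices taken mod 7.
V_1→V_2: (-19)(8) − (-12)(6) = -80
V_2→V_3: (-12)(21) − (2)(8) = -268
V_3→V_4: (2)(-6) − (18)(21) = -390
V_4→V_5: (18)(-2) − (-1)(-6) = -42
V_5→V_6: (-1)(-17) − (0)(-2) = 17
V_6→V_7: (0)(-1) − (-15)(-17) = -255
V_7→V_1: (-15)(6) − (-19)(-1) = -109
Σ = -1127
Signed area = Σ/2 = -563.5 (negative ⇒ clockwise traversal).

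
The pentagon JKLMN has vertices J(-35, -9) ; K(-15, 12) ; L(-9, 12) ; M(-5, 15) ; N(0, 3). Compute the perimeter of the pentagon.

|JK| = √((20)² + (21)²) = √841 = 29
|KL| = √((6)² + (0)²) = √36 = 6
|LM| = √((4)² + (3)²) = √25 = 5
|MN| = √((5)² + (-12)²) = √169 = 13
|NJ| = √((-35)² + (-12)²) = √1369 = 37
Perimeter = 29 + 6 + 5 + 13 + 37 = 90.

90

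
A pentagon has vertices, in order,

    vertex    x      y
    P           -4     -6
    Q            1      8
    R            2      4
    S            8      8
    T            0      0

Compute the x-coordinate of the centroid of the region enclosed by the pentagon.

Apply Gauss's area formula. First the cross-terms c_i = x_i·y_{i+1} − x_{i+1}·y_i:
  -26, -12, -16, 0, 0  ⇒  2A = -54, A = -27.
Then Σ (x_i + x_{i+1})·c_i = -118, so x̄ = -118 / (6·(-27)) = 59/81.

59/81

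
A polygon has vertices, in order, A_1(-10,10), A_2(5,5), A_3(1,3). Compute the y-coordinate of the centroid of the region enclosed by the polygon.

Apply the shoelace (surveyor's) formula. First the cross-terms c_i = x_i·y_{i+1} − x_{i+1}·y_i:
  -100, 10, 40  ⇒  2A = -50, A = -25.
Then Σ (y_i + y_{i+1})·c_i = -900, so ȳ = -900 / (6·(-25)) = 6.

6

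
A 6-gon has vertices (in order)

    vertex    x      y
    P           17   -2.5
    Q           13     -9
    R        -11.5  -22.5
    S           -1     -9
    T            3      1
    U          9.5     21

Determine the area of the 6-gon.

Apply the surveyor's formula: 2A = Σ (x_i·y_{i+1} − x_{i+1}·y_i), indices taken mod 6.
Cross-terms: -120.5, -396, 81, 26, 53.5, -380.75  ⇒  Σ = -736.75
Area = |Σ|/2 = 368.375.

368.375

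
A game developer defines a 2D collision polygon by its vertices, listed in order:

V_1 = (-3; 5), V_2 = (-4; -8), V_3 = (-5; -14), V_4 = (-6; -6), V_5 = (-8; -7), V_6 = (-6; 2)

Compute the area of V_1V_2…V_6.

Apply Gauss's area formula: 2A = Σ (x_i·y_{i+1} − x_{i+1}·y_i), indices taken mod 6.
Cross-terms: 44, 16, -54, -6, -58, -24  ⇒  Σ = -82
Area = |Σ|/2 = 41.

41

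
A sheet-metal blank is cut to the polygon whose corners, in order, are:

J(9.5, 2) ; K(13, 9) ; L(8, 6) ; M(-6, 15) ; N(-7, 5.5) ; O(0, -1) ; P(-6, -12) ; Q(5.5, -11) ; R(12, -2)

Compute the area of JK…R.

295.25

J→K: (9.5)(9) − (13)(2) = 59.5
K→L: (13)(6) − (8)(9) = 6
L→M: (8)(15) − (-6)(6) = 156
M→N: (-6)(5.5) − (-7)(15) = 72
N→O: (-7)(-1) − (0)(5.5) = 7
O→P: (0)(-12) − (-6)(-1) = -6
P→Q: (-6)(-11) − (5.5)(-12) = 132
Q→R: (5.5)(-2) − (12)(-11) = 121
R→J: (12)(2) − (9.5)(-2) = 43
Σ = 590.5
Area = |Σ|/2 = 295.25.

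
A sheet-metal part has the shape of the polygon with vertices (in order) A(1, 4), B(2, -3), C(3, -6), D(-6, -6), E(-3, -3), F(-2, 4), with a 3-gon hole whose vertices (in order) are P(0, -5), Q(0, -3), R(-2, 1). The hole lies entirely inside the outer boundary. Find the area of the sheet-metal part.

Outer boundary:
Σ = (-11) + (-3) + (-54) + (0) + (-18) + (-12) = -98
Area = |Σ|/2 = 49.
Hole:
P→Q: (0)(-3) − (0)(-5) = 0
Q→R: (0)(1) − (-2)(-3) = -6
R→P: (-2)(-5) − (0)(1) = 10
Σ = 4
Area = |Σ|/2 = 2.
Net area = 49 − 2 = 47.

47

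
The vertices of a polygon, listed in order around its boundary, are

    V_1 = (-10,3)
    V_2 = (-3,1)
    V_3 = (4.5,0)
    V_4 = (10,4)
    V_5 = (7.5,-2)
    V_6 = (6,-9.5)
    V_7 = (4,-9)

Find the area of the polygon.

95.375

Apply the shoelace (surveyor's) formula: 2A = Σ (x_i·y_{i+1} − x_{i+1}·y_i), indices taken mod 7.
V_1→V_2: (-10)(1) − (-3)(3) = -1
V_2→V_3: (-3)(0) − (4.5)(1) = -4.5
V_3→V_4: (4.5)(4) − (10)(0) = 18
V_4→V_5: (10)(-2) − (7.5)(4) = -50
V_5→V_6: (7.5)(-9.5) − (6)(-2) = -59.25
V_6→V_7: (6)(-9) − (4)(-9.5) = -16
V_7→V_1: (4)(3) − (-10)(-9) = -78
Σ = -190.75
Area = |Σ|/2 = 95.375.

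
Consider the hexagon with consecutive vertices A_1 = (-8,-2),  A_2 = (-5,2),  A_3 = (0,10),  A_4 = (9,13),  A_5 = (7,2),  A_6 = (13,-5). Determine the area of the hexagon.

183

Σ = (-26) + (-50) + (-90) + (-73) + (-61) + (-66) = -366
Area = |Σ|/2 = 183.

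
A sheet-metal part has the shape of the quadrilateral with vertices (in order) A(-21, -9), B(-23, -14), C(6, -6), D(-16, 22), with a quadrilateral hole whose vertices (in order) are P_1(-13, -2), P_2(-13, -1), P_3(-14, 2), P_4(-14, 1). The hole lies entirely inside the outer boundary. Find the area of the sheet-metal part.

474.5

Outer boundary:
Σ = (87) + (222) + (36) + (606) = 951
Area = |Σ|/2 = 475.5.
Hole:
Σ = (-13) + (-40) + (14) + (41) = 2
Area = |Σ|/2 = 1.
Net area = 475.5 − 1 = 474.5.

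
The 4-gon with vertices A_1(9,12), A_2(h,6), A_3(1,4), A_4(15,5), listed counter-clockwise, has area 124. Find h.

-15

Write out the shoelace sum; only the two edges meeting at A_2 involve h:
2·Area = [(9·6 − h·12) + (h·4 − 1·6)] + 80
       = -8·h + 128 = 248
⇒ h = -15.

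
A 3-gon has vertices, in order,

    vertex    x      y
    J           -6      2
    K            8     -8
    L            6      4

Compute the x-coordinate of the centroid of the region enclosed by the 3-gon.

8/3

Apply Gauss's area formula. First the cross-terms c_i = x_i·y_{i+1} − x_{i+1}·y_i:
  32, 80, 36  ⇒  2A = 148, A = 74.
Then Σ (x_i + x_{i+1})·c_i = 1184, so x̄ = 1184 / (6·74) = 8/3.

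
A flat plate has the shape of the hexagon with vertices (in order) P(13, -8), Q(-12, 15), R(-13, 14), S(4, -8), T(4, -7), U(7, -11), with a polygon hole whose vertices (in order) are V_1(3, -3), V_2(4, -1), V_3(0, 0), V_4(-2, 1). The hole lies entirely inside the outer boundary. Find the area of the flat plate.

129

Outer boundary:
Σ = (99) + (27) + (48) + (4) + (5) + (87) = 270
Area = |Σ|/2 = 135.
Hole:
Apply the shoelace formula: 2A = Σ (x_i·y_{i+1} − x_{i+1}·y_i), indices taken mod 4.
Cross-terms: 9, 0, 0, 3  ⇒  Σ = 12
Area = |Σ|/2 = 6.
Net area = 135 − 6 = 129.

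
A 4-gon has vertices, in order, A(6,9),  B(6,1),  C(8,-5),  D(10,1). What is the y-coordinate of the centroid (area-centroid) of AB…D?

5/3

Apply the shoelace (surveyor's) formula. First the cross-terms c_i = x_i·y_{i+1} − x_{i+1}·y_i:
  -48, -38, 58, 84  ⇒  2A = 56, A = 28.
Then Σ (y_i + y_{i+1})·c_i = 280, so ȳ = 280 / (6·28) = 5/3.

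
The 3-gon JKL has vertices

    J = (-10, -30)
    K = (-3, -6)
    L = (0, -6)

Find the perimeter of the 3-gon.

|JK| = √((7)² + (24)²) = √625 = 25
|KL| = √((3)² + (0)²) = √9 = 3
|LJ| = √((-10)² + (-24)²) = √676 = 26
Perimeter = 25 + 3 + 26 = 54.

54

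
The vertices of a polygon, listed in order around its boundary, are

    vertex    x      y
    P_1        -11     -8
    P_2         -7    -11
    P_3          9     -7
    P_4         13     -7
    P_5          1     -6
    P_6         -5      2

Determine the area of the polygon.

Σ = (65) + (148) + (28) + (-71) + (-28) + (62) = 204
Area = |Σ|/2 = 102.

102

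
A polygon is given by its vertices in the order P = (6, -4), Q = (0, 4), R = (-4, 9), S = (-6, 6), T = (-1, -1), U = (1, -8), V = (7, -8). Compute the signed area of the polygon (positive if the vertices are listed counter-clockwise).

79.5

Apply the shoelace formula: 2A = Σ (x_i·y_{i+1} − x_{i+1}·y_i), indices taken mod 7.
Cross-terms: 24, 16, 30, 12, 9, 48, 20  ⇒  Σ = 159
Signed area = Σ/2 = 79.5 (positive ⇒ counter-clockwise traversal).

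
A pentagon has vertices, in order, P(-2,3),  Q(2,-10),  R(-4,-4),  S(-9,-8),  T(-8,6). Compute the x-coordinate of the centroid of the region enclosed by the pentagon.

-379/84

Apply the shoelace formula. First the cross-terms c_i = x_i·y_{i+1} − x_{i+1}·y_i:
  14, -48, -4, -118, -12  ⇒  2A = -168, A = -84.
Then Σ (x_i + x_{i+1})·c_i = 2274, so x̄ = 2274 / (6·(-84)) = -379/84.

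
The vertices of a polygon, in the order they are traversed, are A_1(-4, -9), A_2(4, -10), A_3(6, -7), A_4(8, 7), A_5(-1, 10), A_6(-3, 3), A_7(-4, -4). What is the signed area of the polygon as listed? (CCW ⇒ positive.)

182

Apply the shoelace (surveyor's) formula: 2A = Σ (x_i·y_{i+1} − x_{i+1}·y_i), indices taken mod 7.
Σ = (76) + (32) + (98) + (87) + (27) + (24) + (20) = 364
Signed area = Σ/2 = 182 (positive ⇒ counter-clockwise traversal).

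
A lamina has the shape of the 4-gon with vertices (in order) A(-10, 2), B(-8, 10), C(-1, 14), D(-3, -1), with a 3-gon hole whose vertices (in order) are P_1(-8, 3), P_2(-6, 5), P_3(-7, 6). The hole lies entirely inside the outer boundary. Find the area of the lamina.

Outer boundary:
Apply the shoelace formula: 2A = Σ (x_i·y_{i+1} − x_{i+1}·y_i), indices taken mod 4.
Cross-terms: -84, -102, 43, -16  ⇒  Σ = -159
Area = |Σ|/2 = 79.5.
Hole:
Apply the surveyor's formula: 2A = Σ (x_i·y_{i+1} − x_{i+1}·y_i), indices taken mod 3.
Σ = (-22) + (-1) + (27) = 4
Area = |Σ|/2 = 2.
Net area = 79.5 − 2 = 77.5.

77.5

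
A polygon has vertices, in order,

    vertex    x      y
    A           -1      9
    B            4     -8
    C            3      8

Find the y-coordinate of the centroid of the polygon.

Apply the surveyor's formula. First the cross-terms c_i = x_i·y_{i+1} − x_{i+1}·y_i:
  -28, 56, 35  ⇒  2A = 63, A = 31.5.
Then Σ (y_i + y_{i+1})·c_i = 567, so ȳ = 567 / (6·31.5) = 3.

3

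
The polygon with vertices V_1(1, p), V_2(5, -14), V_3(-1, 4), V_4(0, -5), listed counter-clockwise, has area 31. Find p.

Write out the shoelace sum; only the two edges meeting at V_1 involve p:
2·Area = [(0·p − 1·(-5)) + (1·(-14) − 5·p)] + 11
       = -5·p + 2 = 62
⇒ p = -12.

-12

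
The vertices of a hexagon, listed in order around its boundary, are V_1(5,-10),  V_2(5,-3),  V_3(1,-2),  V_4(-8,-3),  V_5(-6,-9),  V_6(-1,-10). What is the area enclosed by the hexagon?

87

Apply the surveyor's formula: 2A = Σ (x_i·y_{i+1} − x_{i+1}·y_i), indices taken mod 6.
Σ = (35) + (-7) + (-19) + (54) + (51) + (60) = 174
Area = |Σ|/2 = 87.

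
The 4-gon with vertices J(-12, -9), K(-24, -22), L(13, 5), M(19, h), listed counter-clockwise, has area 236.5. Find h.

The doubled signed area Σ (x_i y_{i+1} − x_{i+1} y_i) is linear in h.
With h=0 it equals -52; the coefficient of h is 25 (from the two edges through M).
So 25·h + -52 = 2·236.5 = 473 ⇒ h = 21.

21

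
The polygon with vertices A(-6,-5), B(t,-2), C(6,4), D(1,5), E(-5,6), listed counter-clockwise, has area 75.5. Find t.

The doubled signed area Σ (x_i y_{i+1} − x_{i+1} y_i) is linear in t.
With t=0 it equals 142; the coefficient of t is 9 (from the two edges through B).
So 9·t + 142 = 2·75.5 = 151 ⇒ t = 1.

1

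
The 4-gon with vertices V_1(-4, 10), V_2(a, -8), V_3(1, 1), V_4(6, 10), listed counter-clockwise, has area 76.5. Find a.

The doubled signed area Σ (x_i y_{i+1} − x_{i+1} y_i) is linear in a.
With a=0 it equals 144; the coefficient of a is -9 (from the two edges through V_2).
So -9·a + 144 = 2·76.5 = 153 ⇒ a = -1.

-1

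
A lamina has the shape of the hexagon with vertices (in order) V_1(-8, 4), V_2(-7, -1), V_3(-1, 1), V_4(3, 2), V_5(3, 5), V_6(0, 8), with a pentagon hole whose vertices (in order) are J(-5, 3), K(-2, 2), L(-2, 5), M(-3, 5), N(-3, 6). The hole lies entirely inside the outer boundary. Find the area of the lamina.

53.5

Outer boundary:
V_1→V_2: (-8)(-1) − (-7)(4) = 36
V_2→V_3: (-7)(1) − (-1)(-1) = -8
V_3→V_4: (-1)(2) − (3)(1) = -5
V_4→V_5: (3)(5) − (3)(2) = 9
V_5→V_6: (3)(8) − (0)(5) = 24
V_6→V_1: (0)(4) − (-8)(8) = 64
Σ = 120
Area = |Σ|/2 = 60.
Hole:
Apply the surveyor's formula: 2A = Σ (x_i·y_{i+1} − x_{i+1}·y_i), indices taken mod 5.
Σ = (-4) + (-6) + (5) + (-3) + (21) = 13
Area = |Σ|/2 = 6.5.
Net area = 60 − 6.5 = 53.5.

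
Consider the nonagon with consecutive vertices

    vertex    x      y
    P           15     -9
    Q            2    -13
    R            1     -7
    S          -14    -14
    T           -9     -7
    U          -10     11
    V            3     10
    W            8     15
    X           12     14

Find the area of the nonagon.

Apply the shoelace formula: 2A = Σ (x_i·y_{i+1} − x_{i+1}·y_i), indices taken mod 9.
P→Q: (15)(-13) − (2)(-9) = -177
Q→R: (2)(-7) − (1)(-13) = -1
R→S: (1)(-14) − (-14)(-7) = -112
S→T: (-14)(-7) − (-9)(-14) = -28
T→U: (-9)(11) − (-10)(-7) = -169
U→V: (-10)(10) − (3)(11) = -133
V→W: (3)(15) − (8)(10) = -35
W→X: (8)(14) − (12)(15) = -68
X→P: (12)(-9) − (15)(14) = -318
Σ = -1041
Area = |Σ|/2 = 520.5.

520.5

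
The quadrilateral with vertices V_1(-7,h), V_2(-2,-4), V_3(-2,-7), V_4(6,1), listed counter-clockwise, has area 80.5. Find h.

10

Write out the shoelace sum; only the two edges meeting at V_1 involve h:
2·Area = [(6·h − (-7)·1) + ((-7)·(-4) − (-2)·h)] + 46
       = 8·h + 81 = 161
⇒ h = 10.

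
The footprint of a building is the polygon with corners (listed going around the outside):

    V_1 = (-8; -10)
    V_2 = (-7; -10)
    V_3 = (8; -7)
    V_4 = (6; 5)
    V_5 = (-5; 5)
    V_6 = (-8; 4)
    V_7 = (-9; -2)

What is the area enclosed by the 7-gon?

Apply the surveyor's formula: 2A = Σ (x_i·y_{i+1} − x_{i+1}·y_i), indices taken mod 7.
Cross-terms: 10, 129, 82, 55, 20, 52, 74  ⇒  Σ = 422
Area = |Σ|/2 = 211.

211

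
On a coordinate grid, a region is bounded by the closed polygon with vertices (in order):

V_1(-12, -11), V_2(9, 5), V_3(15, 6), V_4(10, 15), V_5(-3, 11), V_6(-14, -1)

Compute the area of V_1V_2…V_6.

318.5

Cross-terms: 39, -21, 165, 155, 157, 142  ⇒  Σ = 637
Area = |Σ|/2 = 318.5.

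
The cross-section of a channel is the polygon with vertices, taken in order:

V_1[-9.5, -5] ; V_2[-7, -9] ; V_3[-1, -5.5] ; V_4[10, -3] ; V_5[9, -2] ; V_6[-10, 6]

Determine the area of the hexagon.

Σ = (50.5) + (29.5) + (58) + (7) + (34) + (107) = 286
Area = |Σ|/2 = 143.

143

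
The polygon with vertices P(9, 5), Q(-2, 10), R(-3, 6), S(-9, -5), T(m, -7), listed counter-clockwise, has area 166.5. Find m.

2

The doubled signed area Σ (x_i y_{i+1} − x_{i+1} y_i) is linear in m.
With m=0 it equals 313; the coefficient of m is 10 (from the two edges through T).
So 10·m + 313 = 2·166.5 = 333 ⇒ m = 2.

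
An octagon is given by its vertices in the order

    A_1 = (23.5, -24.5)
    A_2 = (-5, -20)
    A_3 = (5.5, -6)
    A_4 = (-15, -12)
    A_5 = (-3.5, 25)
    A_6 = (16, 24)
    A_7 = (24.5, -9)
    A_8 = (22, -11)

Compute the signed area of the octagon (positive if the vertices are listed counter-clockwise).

Σ = (-592.5) + (140) + (-156) + (-417) + (-484) + (-732) + (-71.5) + (-280.5) = -2593.5
Signed area = Σ/2 = -1296.75 (negative ⇒ clockwise traversal).

-1296.75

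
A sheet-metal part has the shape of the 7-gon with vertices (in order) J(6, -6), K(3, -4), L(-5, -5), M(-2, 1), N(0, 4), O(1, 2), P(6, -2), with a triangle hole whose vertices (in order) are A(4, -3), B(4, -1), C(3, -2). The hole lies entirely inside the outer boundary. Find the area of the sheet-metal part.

52

Outer boundary:
Σ = (-6) + (-35) + (-15) + (-8) + (-4) + (-14) + (-24) = -106
Area = |Σ|/2 = 53.
Hole:
A→B: (4)(-1) − (4)(-3) = 8
B→C: (4)(-2) − (3)(-1) = -5
C→A: (3)(-3) − (4)(-2) = -1
Σ = 2
Area = |Σ|/2 = 1.
Net area = 53 − 1 = 52.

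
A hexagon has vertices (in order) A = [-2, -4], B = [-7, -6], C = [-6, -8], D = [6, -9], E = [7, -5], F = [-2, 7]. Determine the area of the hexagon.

Apply the surveyor's formula: 2A = Σ (x_i·y_{i+1} − x_{i+1}·y_i), indices taken mod 6.
Cross-terms: -16, 20, 102, 33, 39, 22  ⇒  Σ = 200
Area = |Σ|/2 = 100.

100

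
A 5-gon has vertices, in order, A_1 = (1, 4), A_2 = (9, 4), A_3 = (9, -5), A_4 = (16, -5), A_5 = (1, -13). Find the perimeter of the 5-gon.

58

|A_1A_2| = √((8)² + (0)²) = √64 = 8
|A_2A_3| = √((0)² + (-9)²) = √81 = 9
|A_3A_4| = √((7)² + (0)²) = √49 = 7
|A_4A_5| = √((-15)² + (-8)²) = √289 = 17
|A_5A_1| = √((0)² + (17)²) = √289 = 17
Perimeter = 8 + 9 + 7 + 17 + 17 = 58.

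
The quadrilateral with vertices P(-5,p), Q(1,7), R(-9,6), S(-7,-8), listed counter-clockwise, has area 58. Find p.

-1

The doubled signed area Σ (x_i y_{i+1} − x_{i+1} y_i) is linear in p.
With p=0 it equals 108; the coefficient of p is -8 (from the two edges through P).
So -8·p + 108 = 2·58 = 116 ⇒ p = -1.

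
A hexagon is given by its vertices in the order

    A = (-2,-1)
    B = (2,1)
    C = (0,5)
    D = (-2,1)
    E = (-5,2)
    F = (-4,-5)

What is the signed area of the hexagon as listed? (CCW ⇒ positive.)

24

Apply Gauss's area formula: 2A = Σ (x_i·y_{i+1} − x_{i+1}·y_i), indices taken mod 6.
Σ = (0) + (10) + (10) + (1) + (33) + (-6) = 48
Signed area = Σ/2 = 24 (positive ⇒ counter-clockwise traversal).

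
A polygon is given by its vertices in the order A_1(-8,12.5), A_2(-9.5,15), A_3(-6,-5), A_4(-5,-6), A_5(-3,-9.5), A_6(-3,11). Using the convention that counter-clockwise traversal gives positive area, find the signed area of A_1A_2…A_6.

82.875

Apply Gauss's area formula: 2A = Σ (x_i·y_{i+1} − x_{i+1}·y_i), indices taken mod 6.
A_1→A_2: (-8)(15) − (-9.5)(12.5) = -1.25
A_2→A_3: (-9.5)(-5) − (-6)(15) = 137.5
A_3→A_4: (-6)(-6) − (-5)(-5) = 11
A_4→A_5: (-5)(-9.5) − (-3)(-6) = 29.5
A_5→A_6: (-3)(11) − (-3)(-9.5) = -61.5
A_6→A_1: (-3)(12.5) − (-8)(11) = 50.5
Σ = 165.75
Signed area = Σ/2 = 82.875 (positive ⇒ counter-clockwise traversal).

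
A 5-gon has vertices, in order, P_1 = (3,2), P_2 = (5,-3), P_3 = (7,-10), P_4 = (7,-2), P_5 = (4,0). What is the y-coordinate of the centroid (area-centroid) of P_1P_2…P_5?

Apply the shoelace (surveyor's) formula. First the cross-terms c_i = x_i·y_{i+1} − x_{i+1}·y_i:
  -19, -29, 56, 8, 8  ⇒  2A = 24, A = 12.
Then Σ (y_i + y_{i+1})·c_i = -276, so ȳ = -276 / (6·12) = -23/6.

-23/6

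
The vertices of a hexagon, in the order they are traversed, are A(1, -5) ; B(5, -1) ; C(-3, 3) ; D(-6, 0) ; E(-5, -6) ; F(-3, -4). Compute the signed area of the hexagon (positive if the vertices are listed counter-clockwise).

55.5

Cross-terms: 24, 12, 18, 36, 2, 19  ⇒  Σ = 111
Signed area = Σ/2 = 55.5 (positive ⇒ counter-clockwise traversal).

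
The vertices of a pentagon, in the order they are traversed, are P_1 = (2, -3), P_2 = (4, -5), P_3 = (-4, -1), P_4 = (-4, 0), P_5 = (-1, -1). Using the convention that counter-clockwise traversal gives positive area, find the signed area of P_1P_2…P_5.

Apply the surveyor's formula: 2A = Σ (x_i·y_{i+1} − x_{i+1}·y_i), indices taken mod 5.
Cross-terms: 2, -24, -4, 4, 5  ⇒  Σ = -17
Signed area = Σ/2 = -8.5 (negative ⇒ clockwise traversal).

-8.5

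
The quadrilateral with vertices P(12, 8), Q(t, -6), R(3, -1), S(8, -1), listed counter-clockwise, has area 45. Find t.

The doubled signed area Σ (x_i y_{i+1} − x_{i+1} y_i) is linear in t.
With t=0 it equals 27; the coefficient of t is -9 (from the two edges through Q).
So -9·t + 27 = 2·45 = 90 ⇒ t = -7.

-7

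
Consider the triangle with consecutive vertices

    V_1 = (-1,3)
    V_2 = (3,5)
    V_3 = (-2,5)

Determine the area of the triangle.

V_1→V_2: (-1)(5) − (3)(3) = -14
V_2→V_3: (3)(5) − (-2)(5) = 25
V_3→V_1: (-2)(3) − (-1)(5) = -1
Σ = 10
Area = |Σ|/2 = 5.

5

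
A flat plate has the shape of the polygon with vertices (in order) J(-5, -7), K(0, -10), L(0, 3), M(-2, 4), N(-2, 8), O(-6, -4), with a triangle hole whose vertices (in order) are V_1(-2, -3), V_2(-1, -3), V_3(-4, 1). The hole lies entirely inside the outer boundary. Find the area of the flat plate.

Outer boundary:
Apply Gauss's area formula: 2A = Σ (x_i·y_{i+1} − x_{i+1}·y_i), indices taken mod 6.
Cross-terms: 50, 0, 6, -8, 56, 22  ⇒  Σ = 126
Area = |Σ|/2 = 63.
Hole:
Apply the surveyor's formula: 2A = Σ (x_i·y_{i+1} − x_{i+1}·y_i), indices taken mod 3.
Cross-terms: 3, -13, 14  ⇒  Σ = 4
Area = |Σ|/2 = 2.
Net area = 63 − 2 = 61.

61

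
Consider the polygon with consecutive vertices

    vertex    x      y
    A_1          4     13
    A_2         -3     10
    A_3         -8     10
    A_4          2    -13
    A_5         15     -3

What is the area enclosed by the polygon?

304.5

Apply Gauss's area formula: 2A = Σ (x_i·y_{i+1} − x_{i+1}·y_i), indices taken mod 5.
A_1→A_2: (4)(10) − (-3)(13) = 79
A_2→A_3: (-3)(10) − (-8)(10) = 50
A_3→A_4: (-8)(-13) − (2)(10) = 84
A_4→A_5: (2)(-3) − (15)(-13) = 189
A_5→A_1: (15)(13) − (4)(-3) = 207
Σ = 609
Area = |Σ|/2 = 304.5.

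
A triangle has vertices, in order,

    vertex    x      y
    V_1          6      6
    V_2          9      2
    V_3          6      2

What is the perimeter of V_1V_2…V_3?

|V_1V_2| = √((3)² + (-4)²) = √25 = 5
|V_2V_3| = √((-3)² + (0)²) = √9 = 3
|V_3V_1| = √((0)² + (4)²) = √16 = 4
Perimeter = 5 + 3 + 4 = 12.

12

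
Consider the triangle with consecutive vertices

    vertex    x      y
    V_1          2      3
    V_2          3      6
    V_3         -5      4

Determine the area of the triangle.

Apply the surveyor's formula: 2A = Σ (x_i·y_{i+1} − x_{i+1}·y_i), indices taken mod 3.
Σ = (3) + (42) + (-23) = 22
Area = |Σ|/2 = 11.

11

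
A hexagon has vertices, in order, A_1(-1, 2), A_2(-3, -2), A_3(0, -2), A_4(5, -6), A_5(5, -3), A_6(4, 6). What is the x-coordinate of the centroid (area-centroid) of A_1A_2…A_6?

Apply the shoelace formula. First the cross-terms c_i = x_i·y_{i+1} − x_{i+1}·y_i:
  8, 6, 10, 15, 42, 14  ⇒  2A = 95, A = 47.5.
Then Σ (x_i + x_{i+1})·c_i = 570, so x̄ = 570 / (6·47.5) = 2.

2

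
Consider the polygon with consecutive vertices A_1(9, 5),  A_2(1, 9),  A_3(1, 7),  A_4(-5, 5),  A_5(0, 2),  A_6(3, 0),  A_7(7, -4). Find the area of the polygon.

78.5

A_1→A_2: (9)(9) − (1)(5) = 76
A_2→A_3: (1)(7) − (1)(9) = -2
A_3→A_4: (1)(5) − (-5)(7) = 40
A_4→A_5: (-5)(2) − (0)(5) = -10
A_5→A_6: (0)(0) − (3)(2) = -6
A_6→A_7: (3)(-4) − (7)(0) = -12
A_7→A_1: (7)(5) − (9)(-4) = 71
Σ = 157
Area = |Σ|/2 = 78.5.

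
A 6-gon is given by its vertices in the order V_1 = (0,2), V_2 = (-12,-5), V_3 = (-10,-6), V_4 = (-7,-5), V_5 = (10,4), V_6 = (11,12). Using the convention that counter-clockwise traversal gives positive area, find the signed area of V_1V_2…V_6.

87

Apply the shoelace (surveyor's) formula: 2A = Σ (x_i·y_{i+1} − x_{i+1}·y_i), indices taken mod 6.
Σ = (24) + (22) + (8) + (22) + (76) + (22) = 174
Signed area = Σ/2 = 87 (positive ⇒ counter-clockwise traversal).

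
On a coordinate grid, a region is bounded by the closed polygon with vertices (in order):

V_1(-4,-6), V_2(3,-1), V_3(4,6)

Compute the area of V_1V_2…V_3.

Apply Gauss's area formula: 2A = Σ (x_i·y_{i+1} − x_{i+1}·y_i), indices taken mod 3.
Cross-terms: 22, 22, 0  ⇒  Σ = 44
Area = |Σ|/2 = 22.

22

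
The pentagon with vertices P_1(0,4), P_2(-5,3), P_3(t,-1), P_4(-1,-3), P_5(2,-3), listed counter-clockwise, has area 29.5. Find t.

Write out the shoelace sum; only the two edges meeting at P_3 involve t:
2·Area = [((-5)·(-1) − t·3) + (t·(-3) − (-1)·(-1))] + 37
       = -6·t + 41 = 59
⇒ t = -3.

-3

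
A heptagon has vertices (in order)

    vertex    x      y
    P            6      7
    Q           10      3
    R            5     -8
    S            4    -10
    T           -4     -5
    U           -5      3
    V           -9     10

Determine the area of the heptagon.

Σ = (-52) + (-95) + (-18) + (-60) + (-37) + (-23) + (-123) = -408
Area = |Σ|/2 = 204.

204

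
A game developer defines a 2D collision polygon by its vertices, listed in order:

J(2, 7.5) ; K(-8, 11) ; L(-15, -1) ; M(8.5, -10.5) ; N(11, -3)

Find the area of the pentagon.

J→K: (2)(11) − (-8)(7.5) = 82
K→L: (-8)(-1) − (-15)(11) = 173
L→M: (-15)(-10.5) − (8.5)(-1) = 166
M→N: (8.5)(-3) − (11)(-10.5) = 90
N→J: (11)(7.5) − (2)(-3) = 88.5
Σ = 599.5
Area = |Σ|/2 = 299.75.

299.75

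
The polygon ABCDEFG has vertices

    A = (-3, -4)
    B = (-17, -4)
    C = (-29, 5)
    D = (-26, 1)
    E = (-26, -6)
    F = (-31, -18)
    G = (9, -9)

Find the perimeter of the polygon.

108

|AB| = √((-14)² + (0)²) = √196 = 14
|BC| = √((-12)² + (9)²) = √225 = 15
|CD| = √((3)² + (-4)²) = √25 = 5
|DE| = √((0)² + (-7)²) = √49 = 7
|EF| = √((-5)² + (-12)²) = √169 = 13
|FG| = √((40)² + (9)²) = √1681 = 41
|GA| = √((-12)² + (5)²) = √169 = 13
Perimeter = 14 + 15 + 5 + 7 + 13 + 41 + 13 = 108.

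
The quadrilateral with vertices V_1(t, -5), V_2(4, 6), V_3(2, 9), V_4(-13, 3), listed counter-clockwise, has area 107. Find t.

-6

The doubled signed area Σ (x_i y_{i+1} − x_{i+1} y_i) is linear in t.
With t=0 it equals 232; the coefficient of t is 3 (from the two edges through V_1).
So 3·t + 232 = 2·107 = 214 ⇒ t = -6.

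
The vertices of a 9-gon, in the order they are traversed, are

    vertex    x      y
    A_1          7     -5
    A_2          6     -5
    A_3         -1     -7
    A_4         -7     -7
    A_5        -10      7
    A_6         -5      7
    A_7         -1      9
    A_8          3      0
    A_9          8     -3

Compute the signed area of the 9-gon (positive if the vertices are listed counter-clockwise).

-170.5

Apply Gauss's area formula: 2A = Σ (x_i·y_{i+1} − x_{i+1}·y_i), indices taken mod 9.
A_1→A_2: (7)(-5) − (6)(-5) = -5
A_2→A_3: (6)(-7) − (-1)(-5) = -47
A_3→A_4: (-1)(-7) − (-7)(-7) = -42
A_4→A_5: (-7)(7) − (-10)(-7) = -119
A_5→A_6: (-10)(7) − (-5)(7) = -35
A_6→A_7: (-5)(9) − (-1)(7) = -38
A_7→A_8: (-1)(0) − (3)(9) = -27
A_8→A_9: (3)(-3) − (8)(0) = -9
A_9→A_1: (8)(-5) − (7)(-3) = -19
Σ = -341
Signed area = Σ/2 = -170.5 (negative ⇒ clockwise traversal).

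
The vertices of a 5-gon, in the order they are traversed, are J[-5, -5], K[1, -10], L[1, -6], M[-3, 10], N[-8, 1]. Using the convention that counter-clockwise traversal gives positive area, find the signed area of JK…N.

86.5

Σ = (55) + (4) + (-8) + (77) + (45) = 173
Signed area = Σ/2 = 86.5 (positive ⇒ counter-clockwise traversal).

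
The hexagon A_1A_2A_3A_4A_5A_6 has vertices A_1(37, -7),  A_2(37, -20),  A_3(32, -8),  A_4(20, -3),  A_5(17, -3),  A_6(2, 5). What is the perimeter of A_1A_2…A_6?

96

|A_1A_2| = √((0)² + (-13)²) = √169 = 13
|A_2A_3| = √((-5)² + (12)²) = √169 = 13
|A_3A_4| = √((-12)² + (5)²) = √169 = 13
|A_4A_5| = √((-3)² + (0)²) = √9 = 3
|A_5A_6| = √((-15)² + (8)²) = √289 = 17
|A_6A_1| = √((35)² + (-12)²) = √1369 = 37
Perimeter = 13 + 13 + 13 + 3 + 17 + 37 = 96.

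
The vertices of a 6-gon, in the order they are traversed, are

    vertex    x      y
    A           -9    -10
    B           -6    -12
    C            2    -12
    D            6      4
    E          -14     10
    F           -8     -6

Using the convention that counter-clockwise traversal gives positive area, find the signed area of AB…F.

Σ = (48) + (96) + (80) + (116) + (164) + (26) = 530
Signed area = Σ/2 = 265 (positive ⇒ counter-clockwise traversal).

265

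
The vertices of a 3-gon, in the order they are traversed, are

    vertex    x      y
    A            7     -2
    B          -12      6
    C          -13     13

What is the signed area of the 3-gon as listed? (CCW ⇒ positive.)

-62.5

Apply the shoelace formula: 2A = Σ (x_i·y_{i+1} − x_{i+1}·y_i), indices taken mod 3.
Cross-terms: 18, -78, -65  ⇒  Σ = -125
Signed area = Σ/2 = -62.5 (negative ⇒ clockwise traversal).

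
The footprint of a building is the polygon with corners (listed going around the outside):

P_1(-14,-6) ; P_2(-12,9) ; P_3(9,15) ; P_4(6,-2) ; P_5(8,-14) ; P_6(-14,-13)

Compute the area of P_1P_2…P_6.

Apply the shoelace formula: 2A = Σ (x_i·y_{i+1} − x_{i+1}·y_i), indices taken mod 6.
Cross-terms: -198, -261, -108, -68, -300, -98  ⇒  Σ = -1033
Area = |Σ|/2 = 516.5.

516.5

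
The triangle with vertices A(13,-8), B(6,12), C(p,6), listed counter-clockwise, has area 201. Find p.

-12

The doubled signed area Σ (x_i y_{i+1} − x_{i+1} y_i) is linear in p.
With p=0 it equals 162; the coefficient of p is -20 (from the two edges through C).
So -20·p + 162 = 2·201 = 402 ⇒ p = -12.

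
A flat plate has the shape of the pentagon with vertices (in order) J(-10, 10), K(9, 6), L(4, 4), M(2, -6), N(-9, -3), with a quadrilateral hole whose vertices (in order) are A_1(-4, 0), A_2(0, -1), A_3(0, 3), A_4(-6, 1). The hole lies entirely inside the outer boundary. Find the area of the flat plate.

162

Outer boundary:
Σ = (-150) + (12) + (-32) + (-60) + (-120) = -350
Area = |Σ|/2 = 175.
Hole:
Apply the surveyor's formula: 2A = Σ (x_i·y_{i+1} − x_{i+1}·y_i), indices taken mod 4.
Cross-terms: 4, 0, 18, 4  ⇒  Σ = 26
Area = |Σ|/2 = 13.
Net area = 175 − 13 = 162.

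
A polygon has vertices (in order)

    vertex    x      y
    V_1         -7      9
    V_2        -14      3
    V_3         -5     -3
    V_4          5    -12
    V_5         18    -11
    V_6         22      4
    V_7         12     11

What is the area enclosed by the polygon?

545.5

V_1→V_2: (-7)(3) − (-14)(9) = 105
V_2→V_3: (-14)(-3) − (-5)(3) = 57
V_3→V_4: (-5)(-12) − (5)(-3) = 75
V_4→V_5: (5)(-11) − (18)(-12) = 161
V_5→V_6: (18)(4) − (22)(-11) = 314
V_6→V_7: (22)(11) − (12)(4) = 194
V_7→V_1: (12)(9) − (-7)(11) = 185
Σ = 1091
Area = |Σ|/2 = 545.5.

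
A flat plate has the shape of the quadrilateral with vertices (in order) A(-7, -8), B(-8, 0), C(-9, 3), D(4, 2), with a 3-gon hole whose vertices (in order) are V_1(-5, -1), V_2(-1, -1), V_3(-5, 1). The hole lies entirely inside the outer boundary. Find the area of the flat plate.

64

Outer boundary:
Apply the surveyor's formula: 2A = Σ (x_i·y_{i+1} − x_{i+1}·y_i), indices taken mod 4.
A→B: (-7)(0) − (-8)(-8) = -64
B→C: (-8)(3) − (-9)(0) = -24
C→D: (-9)(2) − (4)(3) = -30
D→A: (4)(-8) − (-7)(2) = -18
Σ = -136
Area = |Σ|/2 = 68.
Hole:
Apply the surveyor's formula: 2A = Σ (x_i·y_{i+1} − x_{i+1}·y_i), indices taken mod 3.
Σ = (4) + (-6) + (10) = 8
Area = |Σ|/2 = 4.
Net area = 68 − 4 = 64.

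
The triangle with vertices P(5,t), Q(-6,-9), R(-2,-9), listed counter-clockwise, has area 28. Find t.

Write out the shoelace sum; only the two edges meeting at P involve t:
2·Area = [((-2)·t − 5·(-9)) + (5·(-9) − (-6)·t)] + 36
       = 4·t + 36 = 56
⇒ t = 5.

5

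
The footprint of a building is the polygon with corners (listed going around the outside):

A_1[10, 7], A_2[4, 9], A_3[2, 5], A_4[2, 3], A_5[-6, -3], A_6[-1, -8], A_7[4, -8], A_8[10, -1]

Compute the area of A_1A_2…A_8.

Apply the shoelace formula: 2A = Σ (x_i·y_{i+1} − x_{i+1}·y_i), indices taken mod 8.
Cross-terms: 62, 2, -4, 12, 45, 40, 76, 80  ⇒  Σ = 313
Area = |Σ|/2 = 156.5.

156.5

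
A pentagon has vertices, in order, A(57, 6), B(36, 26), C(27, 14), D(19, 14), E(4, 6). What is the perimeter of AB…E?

122

|AB| = √((-21)² + (20)²) = √841 = 29
|BC| = √((-9)² + (-12)²) = √225 = 15
|CD| = √((-8)² + (0)²) = √64 = 8
|DE| = √((-15)² + (-8)²) = √289 = 17
|EA| = √((53)² + (0)²) = √2809 = 53
Perimeter = 29 + 15 + 8 + 17 + 53 = 122.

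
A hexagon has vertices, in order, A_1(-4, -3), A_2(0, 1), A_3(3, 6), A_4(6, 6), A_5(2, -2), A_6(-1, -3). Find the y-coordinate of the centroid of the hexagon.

7/6

Apply Gauss's area formula. First the cross-terms c_i = x_i·y_{i+1} − x_{i+1}·y_i:
  -4, -3, -18, -24, -8, -9  ⇒  2A = -66, A = -33.
Then Σ (y_i + y_{i+1})·c_i = -231, so ȳ = -231 / (6·(-33)) = 7/6.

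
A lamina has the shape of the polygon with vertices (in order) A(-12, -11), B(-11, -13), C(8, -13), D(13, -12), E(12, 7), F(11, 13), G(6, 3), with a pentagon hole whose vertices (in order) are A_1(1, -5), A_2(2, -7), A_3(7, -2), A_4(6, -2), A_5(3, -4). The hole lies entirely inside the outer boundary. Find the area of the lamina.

288.5

Outer boundary:
Apply the shoelace formula: 2A = Σ (x_i·y_{i+1} − x_{i+1}·y_i), indices taken mod 7.
A→B: (-12)(-13) − (-11)(-11) = 35
B→C: (-11)(-13) − (8)(-13) = 247
C→D: (8)(-12) − (13)(-13) = 73
D→E: (13)(7) − (12)(-12) = 235
E→F: (12)(13) − (11)(7) = 79
F→G: (11)(3) − (6)(13) = -45
G→A: (6)(-11) − (-12)(3) = -30
Σ = 594
Area = |Σ|/2 = 297.
Hole:
Apply Gauss's area formula: 2A = Σ (x_i·y_{i+1} − x_{i+1}·y_i), indices taken mod 5.
Σ = (3) + (45) + (-2) + (-18) + (-11) = 17
Area = |Σ|/2 = 8.5.
Net area = 297 − 8.5 = 288.5.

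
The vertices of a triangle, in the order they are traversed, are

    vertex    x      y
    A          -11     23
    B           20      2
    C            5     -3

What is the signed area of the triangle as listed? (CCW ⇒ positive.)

-235

Σ = (-482) + (-70) + (82) = -470
Signed area = Σ/2 = -235 (negative ⇒ clockwise traversal).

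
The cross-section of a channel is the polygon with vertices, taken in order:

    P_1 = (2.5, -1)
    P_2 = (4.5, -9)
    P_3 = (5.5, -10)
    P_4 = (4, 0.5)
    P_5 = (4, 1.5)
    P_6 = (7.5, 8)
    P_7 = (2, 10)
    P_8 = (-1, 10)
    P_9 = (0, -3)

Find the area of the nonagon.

76.75

Σ = (-18) + (4.5) + (42.75) + (4) + (20.75) + (59) + (30) + (3) + (7.5) = 153.5
Area = |Σ|/2 = 76.75.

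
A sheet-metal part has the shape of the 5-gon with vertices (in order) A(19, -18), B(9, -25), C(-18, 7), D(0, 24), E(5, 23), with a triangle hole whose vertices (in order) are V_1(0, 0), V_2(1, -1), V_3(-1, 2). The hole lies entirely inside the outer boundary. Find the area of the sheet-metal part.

889

Outer boundary:
Apply Gauss's area formula: 2A = Σ (x_i·y_{i+1} − x_{i+1}·y_i), indices taken mod 5.
Σ = (-313) + (-387) + (-432) + (-120) + (-527) = -1779
Area = |Σ|/2 = 889.5.
Hole:
Cross-terms: 0, 1, 0  ⇒  Σ = 1
Area = |Σ|/2 = 0.5.
Net area = 889.5 − 0.5 = 889.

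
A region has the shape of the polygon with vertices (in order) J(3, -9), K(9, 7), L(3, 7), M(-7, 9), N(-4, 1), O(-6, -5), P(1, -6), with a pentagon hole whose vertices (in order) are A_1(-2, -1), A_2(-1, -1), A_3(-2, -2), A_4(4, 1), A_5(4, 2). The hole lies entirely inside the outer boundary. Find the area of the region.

Outer boundary:
Apply the shoelace (surveyor's) formula: 2A = Σ (x_i·y_{i+1} − x_{i+1}·y_i), indices taken mod 7.
Σ = (102) + (42) + (76) + (29) + (26) + (41) + (9) = 325
Area = |Σ|/2 = 162.5.
Hole:
Apply Gauss's area formula: 2A = Σ (x_i·y_{i+1} − x_{i+1}·y_i), indices taken mod 5.
Cross-terms: 1, 0, 6, 4, 0  ⇒  Σ = 11
Area = |Σ|/2 = 5.5.
Net area = 162.5 − 5.5 = 157.

157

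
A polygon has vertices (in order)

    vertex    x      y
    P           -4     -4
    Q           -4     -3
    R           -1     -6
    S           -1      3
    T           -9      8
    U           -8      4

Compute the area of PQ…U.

Σ = (-4) + (21) + (-9) + (19) + (28) + (48) = 103
Area = |Σ|/2 = 51.5.

51.5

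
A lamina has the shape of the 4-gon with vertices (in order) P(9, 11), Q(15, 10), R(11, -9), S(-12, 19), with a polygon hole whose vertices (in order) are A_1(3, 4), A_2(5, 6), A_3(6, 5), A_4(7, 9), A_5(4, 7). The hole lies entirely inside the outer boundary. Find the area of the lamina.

254

Outer boundary:
P→Q: (9)(10) − (15)(11) = -75
Q→R: (15)(-9) − (11)(10) = -245
R→S: (11)(19) − (-12)(-9) = 101
S→P: (-12)(11) − (9)(19) = -303
Σ = -522
Area = |Σ|/2 = 261.
Hole:
Apply the shoelace formula: 2A = Σ (x_i·y_{i+1} − x_{i+1}·y_i), indices taken mod 5.
A_1→A_2: (3)(6) − (5)(4) = -2
A_2→A_3: (5)(5) − (6)(6) = -11
A_3→A_4: (6)(9) − (7)(5) = 19
A_4→A_5: (7)(7) − (4)(9) = 13
A_5→A_1: (4)(4) − (3)(7) = -5
Σ = 14
Area = |Σ|/2 = 7.
Net area = 261 − 7 = 254.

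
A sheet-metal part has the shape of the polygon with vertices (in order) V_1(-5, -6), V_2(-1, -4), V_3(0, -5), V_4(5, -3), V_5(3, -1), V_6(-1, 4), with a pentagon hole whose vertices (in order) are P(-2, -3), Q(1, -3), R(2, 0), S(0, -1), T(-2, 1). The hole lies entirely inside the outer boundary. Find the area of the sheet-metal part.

Outer boundary:
Σ = (14) + (5) + (25) + (4) + (11) + (26) = 85
Area = |Σ|/2 = 42.5.
Hole:
Σ = (9) + (6) + (-2) + (-2) + (8) = 19
Area = |Σ|/2 = 9.5.
Net area = 42.5 − 9.5 = 33.

33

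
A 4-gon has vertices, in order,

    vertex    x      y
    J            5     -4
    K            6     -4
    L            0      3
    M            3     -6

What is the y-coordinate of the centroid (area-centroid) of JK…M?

Apply the shoelace (surveyor's) formula. First the cross-terms c_i = x_i·y_{i+1} − x_{i+1}·y_i:
  4, 18, -9, 18  ⇒  2A = 31, A = 15.5.
Then Σ (y_i + y_{i+1})·c_i = -203, so ȳ = -203 / (6·15.5) = -203/93.

-203/93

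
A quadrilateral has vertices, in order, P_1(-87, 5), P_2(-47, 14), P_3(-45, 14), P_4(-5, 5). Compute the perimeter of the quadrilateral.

|P_1P_2| = √((40)² + (9)²) = √1681 = 41
|P_2P_3| = √((2)² + (0)²) = √4 = 2
|P_3P_4| = √((40)² + (-9)²) = √1681 = 41
|P_4P_1| = √((-82)² + (0)²) = √6724 = 82
Perimeter = 41 + 2 + 41 + 82 = 166.

166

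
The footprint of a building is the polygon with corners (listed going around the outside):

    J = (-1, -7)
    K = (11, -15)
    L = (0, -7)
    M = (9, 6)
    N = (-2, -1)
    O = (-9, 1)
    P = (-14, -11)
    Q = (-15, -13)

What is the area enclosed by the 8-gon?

146

Cross-terms: 92, -77, 63, 3, -11, 113, 17, 92  ⇒  Σ = 292
Area = |Σ|/2 = 146.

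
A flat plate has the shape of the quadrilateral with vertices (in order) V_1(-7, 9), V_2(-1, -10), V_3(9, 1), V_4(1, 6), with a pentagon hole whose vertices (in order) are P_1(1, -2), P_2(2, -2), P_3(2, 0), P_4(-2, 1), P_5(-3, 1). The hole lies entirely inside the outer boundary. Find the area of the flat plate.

Outer boundary:
V_1→V_2: (-7)(-10) − (-1)(9) = 79
V_2→V_3: (-1)(1) − (9)(-10) = 89
V_3→V_4: (9)(6) − (1)(1) = 53
V_4→V_1: (1)(9) − (-7)(6) = 51
Σ = 272
Area = |Σ|/2 = 136.
Hole:
P_1→P_2: (1)(-2) − (2)(-2) = 2
P_2→P_3: (2)(0) − (2)(-2) = 4
P_3→P_4: (2)(1) − (-2)(0) = 2
P_4→P_5: (-2)(1) − (-3)(1) = 1
P_5→P_1: (-3)(-2) − (1)(1) = 5
Σ = 14
Area = |Σ|/2 = 7.
Net area = 136 − 7 = 129.

129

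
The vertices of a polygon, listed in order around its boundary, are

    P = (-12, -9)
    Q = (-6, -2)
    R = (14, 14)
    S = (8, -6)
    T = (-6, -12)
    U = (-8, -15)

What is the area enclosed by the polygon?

264

P→Q: (-12)(-2) − (-6)(-9) = -30
Q→R: (-6)(14) − (14)(-2) = -56
R→S: (14)(-6) − (8)(14) = -196
S→T: (8)(-12) − (-6)(-6) = -132
T→U: (-6)(-15) − (-8)(-12) = -6
U→P: (-8)(-9) − (-12)(-15) = -108
Σ = -528
Area = |Σ|/2 = 264.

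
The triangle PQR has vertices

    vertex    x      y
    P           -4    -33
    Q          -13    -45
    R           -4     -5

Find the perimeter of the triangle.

84

|PQ| = √((-9)² + (-12)²) = √225 = 15
|QR| = √((9)² + (40)²) = √1681 = 41
|RP| = √((0)² + (-28)²) = √784 = 28
Perimeter = 15 + 41 + 28 = 84.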